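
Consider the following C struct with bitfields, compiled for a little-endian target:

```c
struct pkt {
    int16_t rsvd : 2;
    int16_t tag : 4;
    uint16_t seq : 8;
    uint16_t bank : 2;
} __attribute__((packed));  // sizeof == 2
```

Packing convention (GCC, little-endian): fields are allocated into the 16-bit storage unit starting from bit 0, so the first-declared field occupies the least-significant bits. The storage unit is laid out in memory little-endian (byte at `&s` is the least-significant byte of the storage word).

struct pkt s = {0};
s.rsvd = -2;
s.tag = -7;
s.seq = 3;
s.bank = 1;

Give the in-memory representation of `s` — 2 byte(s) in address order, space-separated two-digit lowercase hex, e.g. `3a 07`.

rsvd:2 = -2 → 0x2 << 0 → word 0x0002
tag:4 = -7 → 0x9 << 2 → word 0x0026
seq:8 = 3 → 0x3 << 6 → word 0x00e6
bank:2 = 1 → 0x1 << 14 → word 0x40e6
word = 0x40e6 → little-endian bytes:
  [0]=0xe6  [1]=0x40

e6 40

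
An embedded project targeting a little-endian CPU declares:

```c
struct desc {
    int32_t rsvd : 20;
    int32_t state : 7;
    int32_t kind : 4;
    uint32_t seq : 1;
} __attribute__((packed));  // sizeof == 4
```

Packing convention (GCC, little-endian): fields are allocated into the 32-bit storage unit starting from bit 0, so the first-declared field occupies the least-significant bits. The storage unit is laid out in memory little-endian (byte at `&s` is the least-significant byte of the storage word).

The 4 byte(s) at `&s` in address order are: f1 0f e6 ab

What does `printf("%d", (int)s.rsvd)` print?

397297

[0]=0xf1 [1]=0x0f [2]=0xe6 [3]=0xab (little-endian) → word 0xabe60ff1
rsvd [0+:20] = (word>>0) & 0xfffff = 397297  ←
state [20+:7] = (word>>20) & 0x7f = 62
kind [27+:4] = (word>>27) & 0xf = 5
seq [31+:1] = (word>>31) & 0x1 = 1
rsvd signed 20b, MSB=0: value = 397297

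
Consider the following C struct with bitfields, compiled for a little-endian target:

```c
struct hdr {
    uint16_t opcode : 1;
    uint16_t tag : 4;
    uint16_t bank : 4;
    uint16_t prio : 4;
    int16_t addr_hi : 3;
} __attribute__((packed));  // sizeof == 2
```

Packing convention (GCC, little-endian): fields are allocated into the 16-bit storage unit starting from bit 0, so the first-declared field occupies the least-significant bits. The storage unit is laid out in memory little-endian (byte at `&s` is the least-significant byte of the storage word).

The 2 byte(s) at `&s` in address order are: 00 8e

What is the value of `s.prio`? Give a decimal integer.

7

[0]=0x00 [1]=0x8e (little-endian) → word 0x8e00
opcode [0+:1] = (word>>0) & 0x1 = 0
tag [1+:4] = (word>>1) & 0xf = 0
bank [5+:4] = (word>>5) & 0xf = 0
prio [9+:4] = (word>>9) & 0xf = 7  ←
addr_hi [13+:3] = (word>>13) & 0x7 = 4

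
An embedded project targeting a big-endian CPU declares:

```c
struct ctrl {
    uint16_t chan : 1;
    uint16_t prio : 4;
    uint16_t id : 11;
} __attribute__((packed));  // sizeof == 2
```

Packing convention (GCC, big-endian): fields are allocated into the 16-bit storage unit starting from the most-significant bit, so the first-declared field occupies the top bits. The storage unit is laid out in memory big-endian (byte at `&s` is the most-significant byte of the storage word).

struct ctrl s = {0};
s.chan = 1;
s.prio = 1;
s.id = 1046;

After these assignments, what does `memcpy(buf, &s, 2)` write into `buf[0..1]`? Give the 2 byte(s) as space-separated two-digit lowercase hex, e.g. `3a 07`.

chan:1 = 1 → 0x1 << 15 → word 0x8000
prio:4 = 1 → 0x1 << 11 → word 0x8800
id:11 = 1046 → 0x416 << 0 → word 0x8c16
word = 0x8c16 → big-endian bytes:
  [0]=0x8c  [1]=0x16

8c 16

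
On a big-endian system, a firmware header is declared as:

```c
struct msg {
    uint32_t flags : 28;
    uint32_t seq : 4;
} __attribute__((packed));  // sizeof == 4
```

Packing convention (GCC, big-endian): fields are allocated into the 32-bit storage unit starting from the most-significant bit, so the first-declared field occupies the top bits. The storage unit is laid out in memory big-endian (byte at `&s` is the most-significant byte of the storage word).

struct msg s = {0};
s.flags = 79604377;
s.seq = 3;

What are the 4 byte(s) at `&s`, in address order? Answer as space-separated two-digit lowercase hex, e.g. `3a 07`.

4b ea a9 93

flags:28 = 79604377 → 0x4beaa99 << 4 → word 0x4beaa990
seq:4 = 3 → 0x3 << 0 → word 0x4beaa993
word = 0x4beaa993 → big-endian bytes:
  [0]=0x4b  [1]=0xea  [2]=0xa9  [3]=0x93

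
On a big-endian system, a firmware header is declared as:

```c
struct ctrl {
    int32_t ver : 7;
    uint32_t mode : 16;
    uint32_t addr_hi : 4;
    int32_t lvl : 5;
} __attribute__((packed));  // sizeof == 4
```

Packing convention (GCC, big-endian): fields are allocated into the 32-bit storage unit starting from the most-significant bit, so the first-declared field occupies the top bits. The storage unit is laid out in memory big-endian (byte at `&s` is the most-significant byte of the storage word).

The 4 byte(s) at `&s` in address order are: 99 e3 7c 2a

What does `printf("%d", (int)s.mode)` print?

61886

[0]=0x99 [1]=0xe3 [2]=0x7c [3]=0x2a (big-endian) → word 0x99e37c2a
ver:7 @ bit 25 → (0x99e37c2a>>25)&0x7f = 0x4c
mode:16 @ bit 9 → (0x99e37c2a>>9)&0xffff = 0xf1be  ←
addr_hi:4 @ bit 5 → (0x99e37c2a>>5)&0xf = 0x1
lvl:5 @ bit 0 → (0x99e37c2a>>0)&0x1f = 0xa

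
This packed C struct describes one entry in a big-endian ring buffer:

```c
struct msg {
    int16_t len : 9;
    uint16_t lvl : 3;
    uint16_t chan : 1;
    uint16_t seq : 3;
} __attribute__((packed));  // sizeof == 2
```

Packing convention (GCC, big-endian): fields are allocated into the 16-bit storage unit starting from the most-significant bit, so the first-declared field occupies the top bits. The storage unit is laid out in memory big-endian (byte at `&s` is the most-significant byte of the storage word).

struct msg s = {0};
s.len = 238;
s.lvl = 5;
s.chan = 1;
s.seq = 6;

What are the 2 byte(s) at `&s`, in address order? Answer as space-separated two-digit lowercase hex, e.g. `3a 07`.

len (9b) val=238 bits=0xee at bit 7: 0x7700
lvl (3b) val=5 bits=0x5 at bit 4: 0x7750
chan (1b) val=1 bits=0x1 at bit 3: 0x7758
seq (3b) val=6 bits=0x6 at bit 0: 0x775e
word = 0x775e → big-endian bytes:
  [0]=0x77  [1]=0x5e

77 5e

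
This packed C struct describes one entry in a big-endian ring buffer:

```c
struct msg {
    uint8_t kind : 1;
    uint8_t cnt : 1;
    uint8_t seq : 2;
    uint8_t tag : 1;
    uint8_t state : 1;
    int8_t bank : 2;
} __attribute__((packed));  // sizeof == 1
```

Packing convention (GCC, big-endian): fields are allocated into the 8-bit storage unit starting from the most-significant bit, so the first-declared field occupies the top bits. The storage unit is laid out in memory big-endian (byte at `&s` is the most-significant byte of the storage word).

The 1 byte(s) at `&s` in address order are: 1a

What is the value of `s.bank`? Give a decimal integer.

[0]=0x1a (big-endian) → word 0x1a
kind:1 @ bit 7 → (0x1a>>7)&0x1 = 0x0
cnt:1 @ bit 6 → (0x1a>>6)&0x1 = 0x0
seq:2 @ bit 4 → (0x1a>>4)&0x3 = 0x1
tag:1 @ bit 3 → (0x1a>>3)&0x1 = 0x1
state:1 @ bit 2 → (0x1a>>2)&0x1 = 0x0
bank:2 @ bit 0 → (0x1a>>0)&0x3 = 0x2  ←
bank signed 2b, MSB=1: 2 - 4 = -2

-2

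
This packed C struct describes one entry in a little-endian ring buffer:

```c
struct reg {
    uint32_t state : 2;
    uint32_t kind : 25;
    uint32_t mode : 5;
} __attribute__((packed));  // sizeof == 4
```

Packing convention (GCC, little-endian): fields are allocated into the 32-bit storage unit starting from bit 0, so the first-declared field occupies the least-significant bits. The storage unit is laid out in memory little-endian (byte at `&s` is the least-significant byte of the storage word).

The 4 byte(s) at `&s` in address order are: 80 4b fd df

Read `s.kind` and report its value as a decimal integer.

33510112

[0]=0x80 [1]=0x4b [2]=0xfd [3]=0xdf (little-endian) → word 0xdffd4b80
state:2 @ bit 0 → (0xdffd4b80>>0)&0x3 = 0x0
kind:25 @ bit 2 → (0xdffd4b80>>2)&0x1ffffff = 0x1ff52e0  ←
mode:5 @ bit 27 → (0xdffd4b80>>27)&0x1f = 0x1b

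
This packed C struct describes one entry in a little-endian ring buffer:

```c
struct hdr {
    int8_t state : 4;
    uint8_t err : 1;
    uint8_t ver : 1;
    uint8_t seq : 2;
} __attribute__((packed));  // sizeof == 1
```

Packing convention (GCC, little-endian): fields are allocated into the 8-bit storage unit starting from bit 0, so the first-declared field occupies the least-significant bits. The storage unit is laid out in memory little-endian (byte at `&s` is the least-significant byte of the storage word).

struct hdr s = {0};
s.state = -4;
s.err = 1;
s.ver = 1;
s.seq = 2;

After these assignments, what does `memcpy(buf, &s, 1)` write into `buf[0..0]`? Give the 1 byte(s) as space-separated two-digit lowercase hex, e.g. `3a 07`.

bc

state (4b) val=-4 bits=0xc at bit 0: 0x0c
err (1b) val=1 bits=0x1 at bit 4: 0x1c
ver (1b) val=1 bits=0x1 at bit 5: 0x3c
seq (2b) val=2 bits=0x2 at bit 6: 0xbc
word = 0xbc → little-endian bytes:
  [0]=0xbc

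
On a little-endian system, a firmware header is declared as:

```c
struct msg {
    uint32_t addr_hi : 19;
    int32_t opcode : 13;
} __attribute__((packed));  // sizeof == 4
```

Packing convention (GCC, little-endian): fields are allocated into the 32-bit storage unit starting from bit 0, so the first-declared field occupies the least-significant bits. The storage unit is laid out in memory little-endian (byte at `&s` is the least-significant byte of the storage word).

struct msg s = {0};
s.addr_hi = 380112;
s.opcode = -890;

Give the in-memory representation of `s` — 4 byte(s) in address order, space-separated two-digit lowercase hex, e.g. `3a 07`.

d0 cc 35 e4

addr_hi:19 = 380112 → 0x5ccd0 << 0 → word 0x0005ccd0
opcode:13 = -890 → 0x1c86 << 19 → word 0xe435ccd0
word = 0xe435ccd0 → little-endian bytes:
  [0]=0xd0  [1]=0xcc  [2]=0x35  [3]=0xe4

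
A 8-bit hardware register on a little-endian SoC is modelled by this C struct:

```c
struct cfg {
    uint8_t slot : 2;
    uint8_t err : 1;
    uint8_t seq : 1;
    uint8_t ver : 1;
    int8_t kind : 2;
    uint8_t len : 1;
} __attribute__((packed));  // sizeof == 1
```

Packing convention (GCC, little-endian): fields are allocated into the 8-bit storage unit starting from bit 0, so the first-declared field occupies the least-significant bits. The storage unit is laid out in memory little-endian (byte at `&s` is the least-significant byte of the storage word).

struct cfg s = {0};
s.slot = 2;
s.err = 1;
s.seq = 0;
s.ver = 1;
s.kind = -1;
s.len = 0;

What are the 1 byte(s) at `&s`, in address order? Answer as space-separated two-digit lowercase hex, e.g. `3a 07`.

76

slot:2 = 2 → 0x2 << 0 → word 0x02
err:1 = 1 → 0x1 << 2 → word 0x06
seq:1 = 0 → 0x0 << 3 → word 0x06
ver:1 = 1 → 0x1 << 4 → word 0x16
kind:2 = -1 → 0x3 << 5 → word 0x76
len:1 = 0 → 0x0 << 7 → word 0x76
word = 0x76 → little-endian bytes:
  [0]=0x76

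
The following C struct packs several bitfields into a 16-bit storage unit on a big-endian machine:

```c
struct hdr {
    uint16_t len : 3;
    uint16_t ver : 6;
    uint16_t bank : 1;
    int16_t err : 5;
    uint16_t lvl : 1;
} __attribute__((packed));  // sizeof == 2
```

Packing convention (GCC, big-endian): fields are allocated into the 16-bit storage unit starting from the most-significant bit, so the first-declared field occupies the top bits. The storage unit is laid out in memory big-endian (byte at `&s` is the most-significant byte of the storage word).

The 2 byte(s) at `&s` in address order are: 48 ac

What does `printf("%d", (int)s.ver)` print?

17

[0]=0x48 [1]=0xac (big-endian) → word 0x48ac
len:3 @ bit 13 → (0x48ac>>13)&0x7 = 0x2
ver:6 @ bit 7 → (0x48ac>>7)&0x3f = 0x11  ←
bank:1 @ bit 6 → (0x48ac>>6)&0x1 = 0x0
err:5 @ bit 1 → (0x48ac>>1)&0x1f = 0x16
lvl:1 @ bit 0 → (0x48ac>>0)&0x1 = 0x0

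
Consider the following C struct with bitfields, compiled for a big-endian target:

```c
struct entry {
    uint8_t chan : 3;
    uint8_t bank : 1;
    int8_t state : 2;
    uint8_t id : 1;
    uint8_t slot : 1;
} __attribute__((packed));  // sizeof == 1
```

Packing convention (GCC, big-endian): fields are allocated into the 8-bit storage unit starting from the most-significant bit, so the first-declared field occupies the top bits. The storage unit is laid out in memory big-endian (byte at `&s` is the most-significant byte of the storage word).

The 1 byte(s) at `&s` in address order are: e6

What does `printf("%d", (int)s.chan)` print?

7

[0]=0xe6 (big-endian) → word 0xe6
chan:3 @ bit 5 → (0xe6>>5)&0x7 = 0x7  ←
bank:1 @ bit 4 → (0xe6>>4)&0x1 = 0x0
state:2 @ bit 2 → (0xe6>>2)&0x3 = 0x1
id:1 @ bit 1 → (0xe6>>1)&0x1 = 0x1
slot:1 @ bit 0 → (0xe6>>0)&0x1 = 0x0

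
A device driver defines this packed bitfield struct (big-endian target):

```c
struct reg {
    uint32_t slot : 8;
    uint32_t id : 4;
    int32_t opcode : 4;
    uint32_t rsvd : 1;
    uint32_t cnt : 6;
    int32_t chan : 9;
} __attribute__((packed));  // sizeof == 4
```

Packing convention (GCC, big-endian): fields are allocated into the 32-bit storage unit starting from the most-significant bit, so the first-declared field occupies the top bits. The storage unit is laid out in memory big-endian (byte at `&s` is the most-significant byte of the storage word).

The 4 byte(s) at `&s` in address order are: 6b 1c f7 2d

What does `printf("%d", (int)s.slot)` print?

107

[0]=0x6b [1]=0x1c [2]=0xf7 [3]=0x2d (big-endian) → word 0x6b1cf72d
slot:8 @ bit 24 → (0x6b1cf72d>>24)&0xff = 0x6b  ←
id:4 @ bit 20 → (0x6b1cf72d>>20)&0xf = 0x1
opcode:4 @ bit 16 → (0x6b1cf72d>>16)&0xf = 0xc
rsvd:1 @ bit 15 → (0x6b1cf72d>>15)&0x1 = 0x1
cnt:6 @ bit 9 → (0x6b1cf72d>>9)&0x3f = 0x3b
chan:9 @ bit 0 → (0x6b1cf72d>>0)&0x1ff = 0x12d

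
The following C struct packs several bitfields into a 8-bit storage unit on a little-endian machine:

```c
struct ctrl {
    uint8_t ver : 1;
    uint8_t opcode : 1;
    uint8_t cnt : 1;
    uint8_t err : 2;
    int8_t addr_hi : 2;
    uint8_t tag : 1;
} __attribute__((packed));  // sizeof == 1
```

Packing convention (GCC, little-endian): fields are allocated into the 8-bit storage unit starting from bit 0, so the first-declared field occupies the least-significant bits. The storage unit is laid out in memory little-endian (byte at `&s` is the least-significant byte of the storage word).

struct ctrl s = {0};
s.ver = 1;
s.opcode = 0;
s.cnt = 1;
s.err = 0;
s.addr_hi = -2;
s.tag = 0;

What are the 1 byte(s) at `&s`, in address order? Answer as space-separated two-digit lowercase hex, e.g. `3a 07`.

45

ver (1b) val=1 bits=0x1 at bit 0: 0x01
opcode (1b) val=0 bits=0x0 at bit 1: 0x01
cnt (1b) val=1 bits=0x1 at bit 2: 0x05
err (2b) val=0 bits=0x0 at bit 3: 0x05
addr_hi (2b) val=-2 bits=0x2 at bit 5: 0x45
tag (1b) val=0 bits=0x0 at bit 7: 0x45
word = 0x45 → little-endian bytes:
  [0]=0x45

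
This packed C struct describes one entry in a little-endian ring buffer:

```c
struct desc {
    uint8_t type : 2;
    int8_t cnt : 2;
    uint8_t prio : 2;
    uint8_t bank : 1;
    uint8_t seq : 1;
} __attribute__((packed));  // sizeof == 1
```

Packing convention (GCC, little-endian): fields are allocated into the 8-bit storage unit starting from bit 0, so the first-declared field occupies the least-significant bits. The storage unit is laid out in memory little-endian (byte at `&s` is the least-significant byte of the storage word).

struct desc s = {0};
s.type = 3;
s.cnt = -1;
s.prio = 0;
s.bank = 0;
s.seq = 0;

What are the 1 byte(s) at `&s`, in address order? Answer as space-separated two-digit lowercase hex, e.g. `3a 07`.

type (2b) val=3 bits=0x3 at bit 0: 0x03
cnt (2b) val=-1 bits=0x3 at bit 2: 0x0f
prio (2b) val=0 bits=0x0 at bit 4: 0x0f
bank (1b) val=0 bits=0x0 at bit 6: 0x0f
seq (1b) val=0 bits=0x0 at bit 7: 0x0f
word = 0x0f → little-endian bytes:
  [0]=0x0f

0f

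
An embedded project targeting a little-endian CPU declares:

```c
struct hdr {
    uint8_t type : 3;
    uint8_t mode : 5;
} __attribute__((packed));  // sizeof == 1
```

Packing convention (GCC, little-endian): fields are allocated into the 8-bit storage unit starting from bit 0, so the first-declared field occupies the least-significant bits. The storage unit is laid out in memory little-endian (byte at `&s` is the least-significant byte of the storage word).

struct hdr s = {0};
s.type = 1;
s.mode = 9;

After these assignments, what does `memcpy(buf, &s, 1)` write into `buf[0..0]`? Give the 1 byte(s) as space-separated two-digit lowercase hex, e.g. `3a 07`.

[0+:3] type=1 & 0x7 = 0x1; word=0x01
[3+:5] mode=9 & 0x1f = 0x9; word=0x49
word = 0x49 → little-endian bytes:
  [0]=0x49

49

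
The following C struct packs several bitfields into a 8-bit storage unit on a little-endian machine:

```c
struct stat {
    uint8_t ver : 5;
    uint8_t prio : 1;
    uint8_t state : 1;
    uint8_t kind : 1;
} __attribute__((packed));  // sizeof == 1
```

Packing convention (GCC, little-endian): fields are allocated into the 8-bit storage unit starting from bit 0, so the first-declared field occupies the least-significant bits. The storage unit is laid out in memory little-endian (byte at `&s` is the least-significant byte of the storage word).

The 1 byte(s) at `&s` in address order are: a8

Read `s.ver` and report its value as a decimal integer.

[0]=0xa8 (little-endian) → word 0xa8
ver:5 @ bit 0 → (0xa8>>0)&0x1f = 0x8  ←
prio:1 @ bit 5 → (0xa8>>5)&0x1 = 0x1
state:1 @ bit 6 → (0xa8>>6)&0x1 = 0x0
kind:1 @ bit 7 → (0xa8>>7)&0x1 = 0x1

8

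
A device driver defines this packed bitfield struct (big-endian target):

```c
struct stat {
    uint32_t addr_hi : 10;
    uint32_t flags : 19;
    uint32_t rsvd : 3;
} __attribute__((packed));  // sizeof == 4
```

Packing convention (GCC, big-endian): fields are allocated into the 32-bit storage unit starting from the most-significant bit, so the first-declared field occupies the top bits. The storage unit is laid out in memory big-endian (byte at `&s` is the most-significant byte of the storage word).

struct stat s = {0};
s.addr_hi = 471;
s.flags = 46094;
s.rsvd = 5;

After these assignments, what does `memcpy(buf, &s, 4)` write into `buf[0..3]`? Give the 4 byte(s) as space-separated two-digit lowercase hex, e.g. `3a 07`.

addr_hi:10 = 471 → 0x1d7 << 22 → word 0x75c00000
flags:19 = 46094 → 0xb40e << 3 → word 0x75c5a070
rsvd:3 = 5 → 0x5 << 0 → word 0x75c5a075
word = 0x75c5a075 → big-endian bytes:
  [0]=0x75  [1]=0xc5  [2]=0xa0  [3]=0x75

75 c5 a0 75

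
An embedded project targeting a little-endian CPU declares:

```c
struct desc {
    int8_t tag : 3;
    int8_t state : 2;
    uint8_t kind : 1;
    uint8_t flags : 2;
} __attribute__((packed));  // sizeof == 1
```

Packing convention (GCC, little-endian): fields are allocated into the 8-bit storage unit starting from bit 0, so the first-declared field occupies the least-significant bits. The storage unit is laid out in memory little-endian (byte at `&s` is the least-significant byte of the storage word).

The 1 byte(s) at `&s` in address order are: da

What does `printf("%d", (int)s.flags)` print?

[0]=0xda (little-endian) → word 0xda
tag [0+:3] = (word>>0) & 0x7 = 2
state [3+:2] = (word>>3) & 0x3 = 3
kind [5+:1] = (word>>5) & 0x1 = 0
flags [6+:2] = (word>>6) & 0x3 = 3  ←

3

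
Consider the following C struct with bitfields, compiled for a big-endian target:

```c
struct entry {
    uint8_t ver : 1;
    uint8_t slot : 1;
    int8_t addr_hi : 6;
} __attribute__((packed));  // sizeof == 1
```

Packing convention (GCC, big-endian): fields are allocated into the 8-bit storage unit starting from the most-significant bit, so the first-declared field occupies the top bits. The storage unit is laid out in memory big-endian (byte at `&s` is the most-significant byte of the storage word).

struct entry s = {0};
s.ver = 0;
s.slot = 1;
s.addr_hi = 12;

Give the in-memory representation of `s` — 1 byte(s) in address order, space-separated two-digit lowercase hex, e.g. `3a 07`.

4c

ver:1 = 0 → 0x0 << 7 → word 0x00
slot:1 = 1 → 0x1 << 6 → word 0x40
addr_hi:6 = 12 → 0xc << 0 → word 0x4c
word = 0x4c → big-endian bytes:
  [0]=0x4c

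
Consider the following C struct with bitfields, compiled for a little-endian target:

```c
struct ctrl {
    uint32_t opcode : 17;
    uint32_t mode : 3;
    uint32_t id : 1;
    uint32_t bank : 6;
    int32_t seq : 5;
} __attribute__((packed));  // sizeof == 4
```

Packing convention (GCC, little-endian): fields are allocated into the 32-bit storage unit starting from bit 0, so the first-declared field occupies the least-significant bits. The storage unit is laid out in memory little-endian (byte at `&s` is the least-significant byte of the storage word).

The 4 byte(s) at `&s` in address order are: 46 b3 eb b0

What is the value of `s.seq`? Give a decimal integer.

-10

[0]=0x46 [1]=0xb3 [2]=0xeb [3]=0xb0 (little-endian) → word 0xb0ebb346
opcode [0+:17] = (word>>0) & 0x1ffff = 111430
mode [17+:3] = (word>>17) & 0x7 = 5
id [20+:1] = (word>>20) & 0x1 = 0
bank [21+:6] = (word>>21) & 0x3f = 7
seq [27+:5] = (word>>27) & 0x1f = 22  ←
seq signed 5b, MSB=1: 22 - 32 = -10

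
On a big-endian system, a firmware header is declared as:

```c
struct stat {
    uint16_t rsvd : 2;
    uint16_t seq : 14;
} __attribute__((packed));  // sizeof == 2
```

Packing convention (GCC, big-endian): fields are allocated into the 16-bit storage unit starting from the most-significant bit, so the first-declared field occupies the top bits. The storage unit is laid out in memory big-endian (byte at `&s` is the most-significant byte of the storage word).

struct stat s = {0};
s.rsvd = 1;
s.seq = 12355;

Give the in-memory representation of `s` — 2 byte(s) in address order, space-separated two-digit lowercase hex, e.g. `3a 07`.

70 43

rsvd (2b) val=1 bits=0x1 at bit 14: 0x4000
seq (14b) val=12355 bits=0x3043 at bit 0: 0x7043
word = 0x7043 → big-endian bytes:
  [0]=0x70  [1]=0x43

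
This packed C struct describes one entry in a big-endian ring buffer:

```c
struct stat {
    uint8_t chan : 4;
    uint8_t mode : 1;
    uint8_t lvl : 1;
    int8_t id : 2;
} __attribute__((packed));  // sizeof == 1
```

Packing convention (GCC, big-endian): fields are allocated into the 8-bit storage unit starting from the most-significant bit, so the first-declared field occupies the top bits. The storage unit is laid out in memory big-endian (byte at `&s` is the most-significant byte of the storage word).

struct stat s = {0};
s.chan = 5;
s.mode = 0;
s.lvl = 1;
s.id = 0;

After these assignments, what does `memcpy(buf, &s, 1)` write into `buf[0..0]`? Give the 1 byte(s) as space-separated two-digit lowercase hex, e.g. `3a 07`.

chan (4b) val=5 bits=0x5 at bit 4: 0x50
mode (1b) val=0 bits=0x0 at bit 3: 0x50
lvl (1b) val=1 bits=0x1 at bit 2: 0x54
id (2b) val=0 bits=0x0 at bit 0: 0x54
word = 0x54 → big-endian bytes:
  [0]=0x54

54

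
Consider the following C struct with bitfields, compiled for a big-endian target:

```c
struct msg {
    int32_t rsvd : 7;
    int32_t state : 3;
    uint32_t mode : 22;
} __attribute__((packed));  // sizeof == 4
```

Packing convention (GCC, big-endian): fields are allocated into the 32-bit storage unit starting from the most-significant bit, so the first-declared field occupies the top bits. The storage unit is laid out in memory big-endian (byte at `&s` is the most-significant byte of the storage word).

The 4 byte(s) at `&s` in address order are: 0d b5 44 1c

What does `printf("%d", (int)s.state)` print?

[0]=0x0d [1]=0xb5 [2]=0x44 [3]=0x1c (big-endian) → word 0x0db5441c
rsvd [25+:7] = (word>>25) & 0x7f = 6
state [22+:3] = (word>>22) & 0x7 = 6  ←
mode [0+:22] = (word>>0) & 0x3fffff = 3490844
state signed 3b, MSB=1: 6 - 8 = -2

-2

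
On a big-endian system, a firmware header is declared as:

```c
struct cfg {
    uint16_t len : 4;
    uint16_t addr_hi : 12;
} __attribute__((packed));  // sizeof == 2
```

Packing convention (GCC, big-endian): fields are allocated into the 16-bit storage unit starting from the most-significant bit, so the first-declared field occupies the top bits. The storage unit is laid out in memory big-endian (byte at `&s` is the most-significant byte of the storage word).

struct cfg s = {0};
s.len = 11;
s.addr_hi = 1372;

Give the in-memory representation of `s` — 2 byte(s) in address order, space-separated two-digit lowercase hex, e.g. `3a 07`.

[12+:4] len=11 & 0xf = 0xb; word=0xb000
[0+:12] addr_hi=1372 & 0xfff = 0x55c; word=0xb55c
word = 0xb55c → big-endian bytes:
  [0]=0xb5  [1]=0x5c

b5 5c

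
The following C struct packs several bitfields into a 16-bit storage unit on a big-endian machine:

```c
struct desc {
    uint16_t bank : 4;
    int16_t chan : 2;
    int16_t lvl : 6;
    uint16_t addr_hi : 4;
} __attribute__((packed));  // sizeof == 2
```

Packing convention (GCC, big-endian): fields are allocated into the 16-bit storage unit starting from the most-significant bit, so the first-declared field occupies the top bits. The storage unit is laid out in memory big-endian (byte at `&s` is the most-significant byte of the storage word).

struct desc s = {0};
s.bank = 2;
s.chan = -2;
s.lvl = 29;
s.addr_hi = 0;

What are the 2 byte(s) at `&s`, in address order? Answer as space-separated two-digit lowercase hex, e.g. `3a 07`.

29 d0

bank (4b) val=2 bits=0x2 at bit 12: 0x2000
chan (2b) val=-2 bits=0x2 at bit 10: 0x2800
lvl (6b) val=29 bits=0x1d at bit 4: 0x29d0
addr_hi (4b) val=0 bits=0x0 at bit 0: 0x29d0
word = 0x29d0 → big-endian bytes:
  [0]=0x29  [1]=0xd0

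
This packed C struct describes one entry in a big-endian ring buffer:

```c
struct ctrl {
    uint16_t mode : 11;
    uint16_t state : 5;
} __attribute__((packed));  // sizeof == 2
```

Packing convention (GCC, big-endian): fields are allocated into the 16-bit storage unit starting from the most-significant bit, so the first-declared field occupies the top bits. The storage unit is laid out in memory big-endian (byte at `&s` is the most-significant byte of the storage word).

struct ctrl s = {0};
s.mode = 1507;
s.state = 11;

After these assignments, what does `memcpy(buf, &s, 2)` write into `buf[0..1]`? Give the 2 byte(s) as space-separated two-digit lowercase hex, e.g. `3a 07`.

bc 6b

mode (11b) val=1507 bits=0x5e3 at bit 5: 0xbc60
state (5b) val=11 bits=0xb at bit 0: 0xbc6b
word = 0xbc6b → big-endian bytes:
  [0]=0xbc  [1]=0x6b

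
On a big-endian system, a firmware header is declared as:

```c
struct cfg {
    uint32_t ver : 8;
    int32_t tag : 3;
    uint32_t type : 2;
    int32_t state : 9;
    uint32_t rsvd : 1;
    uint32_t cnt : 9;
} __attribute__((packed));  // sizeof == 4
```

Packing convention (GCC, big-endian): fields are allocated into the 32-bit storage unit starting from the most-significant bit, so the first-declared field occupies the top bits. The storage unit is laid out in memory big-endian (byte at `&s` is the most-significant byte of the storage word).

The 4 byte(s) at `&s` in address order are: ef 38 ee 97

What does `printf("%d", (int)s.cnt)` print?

151

[0]=0xef [1]=0x38 [2]=0xee [3]=0x97 (big-endian) → word 0xef38ee97
ver [24+:8] = (word>>24) & 0xff = 239
tag [21+:3] = (word>>21) & 0x7 = 1
type [19+:2] = (word>>19) & 0x3 = 3
state [10+:9] = (word>>10) & 0x1ff = 59
rsvd [9+:1] = (word>>9) & 0x1 = 1
cnt [0+:9] = (word>>0) & 0x1ff = 151  ←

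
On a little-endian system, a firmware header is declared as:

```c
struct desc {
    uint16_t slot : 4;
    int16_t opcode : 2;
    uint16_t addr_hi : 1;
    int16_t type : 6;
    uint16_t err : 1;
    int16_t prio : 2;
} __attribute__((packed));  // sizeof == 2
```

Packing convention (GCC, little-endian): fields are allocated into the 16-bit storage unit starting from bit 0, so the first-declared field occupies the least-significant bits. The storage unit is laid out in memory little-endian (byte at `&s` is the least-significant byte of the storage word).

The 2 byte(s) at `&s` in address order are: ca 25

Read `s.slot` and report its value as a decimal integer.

10

[0]=0xca [1]=0x25 (little-endian) → word 0x25ca
slot:4 @ bit 0 → (0x25ca>>0)&0xf = 0xa  ←
opcode:2 @ bit 4 → (0x25ca>>4)&0x3 = 0x0
addr_hi:1 @ bit 6 → (0x25ca>>6)&0x1 = 0x1
type:6 @ bit 7 → (0x25ca>>7)&0x3f = 0xb
err:1 @ bit 13 → (0x25ca>>13)&0x1 = 0x1
prio:2 @ bit 14 → (0x25ca>>14)&0x3 = 0x0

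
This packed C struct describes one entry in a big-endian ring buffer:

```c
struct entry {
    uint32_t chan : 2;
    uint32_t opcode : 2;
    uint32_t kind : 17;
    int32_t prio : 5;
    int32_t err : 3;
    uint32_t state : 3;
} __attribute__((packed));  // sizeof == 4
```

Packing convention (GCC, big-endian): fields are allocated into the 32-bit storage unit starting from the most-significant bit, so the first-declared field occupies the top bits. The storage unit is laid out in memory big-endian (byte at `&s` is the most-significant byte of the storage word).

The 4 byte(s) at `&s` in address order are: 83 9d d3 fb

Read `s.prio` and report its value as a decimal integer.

15

[0]=0x83 [1]=0x9d [2]=0xd3 [3]=0xfb (big-endian) → word 0x839dd3fb
chan [30+:2] = (word>>30) & 0x3 = 2
opcode [28+:2] = (word>>28) & 0x3 = 0
kind [11+:17] = (word>>11) & 0x1ffff = 29626
prio [6+:5] = (word>>6) & 0x1f = 15  ←
err [3+:3] = (word>>3) & 0x7 = 7
state [0+:3] = (word>>0) & 0x7 = 3
prio signed 5b, MSB=0: value = 15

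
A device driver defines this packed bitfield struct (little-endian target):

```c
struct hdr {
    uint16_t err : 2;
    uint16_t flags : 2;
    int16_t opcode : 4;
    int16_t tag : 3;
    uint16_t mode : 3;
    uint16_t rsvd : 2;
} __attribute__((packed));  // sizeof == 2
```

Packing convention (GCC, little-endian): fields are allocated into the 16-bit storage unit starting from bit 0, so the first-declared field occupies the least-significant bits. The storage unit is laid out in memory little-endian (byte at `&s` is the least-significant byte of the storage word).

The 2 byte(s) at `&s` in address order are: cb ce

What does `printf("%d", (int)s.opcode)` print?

-4

[0]=0xcb [1]=0xce (little-endian) → word 0xcecb
err [0+:2] = (word>>0) & 0x3 = 3
flags [2+:2] = (word>>2) & 0x3 = 2
opcode [4+:4] = (word>>4) & 0xf = 12  ←
tag [8+:3] = (word>>8) & 0x7 = 6
mode [11+:3] = (word>>11) & 0x7 = 1
rsvd [14+:2] = (word>>14) & 0x3 = 3
opcode signed 4b, MSB=1: 12 - 16 = -4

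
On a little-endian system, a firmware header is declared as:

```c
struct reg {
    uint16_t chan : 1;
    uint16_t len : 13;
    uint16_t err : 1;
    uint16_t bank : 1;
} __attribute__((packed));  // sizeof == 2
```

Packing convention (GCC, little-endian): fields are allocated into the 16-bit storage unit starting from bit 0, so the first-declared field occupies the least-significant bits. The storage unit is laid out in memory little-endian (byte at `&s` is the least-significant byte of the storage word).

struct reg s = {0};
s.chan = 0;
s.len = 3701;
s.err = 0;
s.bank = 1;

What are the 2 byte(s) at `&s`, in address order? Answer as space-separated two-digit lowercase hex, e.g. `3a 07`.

[0+:1] chan=0 & 0x1 = 0x0; word=0x0000
[1+:13] len=3701 & 0x1fff = 0xe75; word=0x1cea
[14+:1] err=0 & 0x1 = 0x0; word=0x1cea
[15+:1] bank=1 & 0x1 = 0x1; word=0x9cea
word = 0x9cea → little-endian bytes:
  [0]=0xea  [1]=0x9c

ea 9c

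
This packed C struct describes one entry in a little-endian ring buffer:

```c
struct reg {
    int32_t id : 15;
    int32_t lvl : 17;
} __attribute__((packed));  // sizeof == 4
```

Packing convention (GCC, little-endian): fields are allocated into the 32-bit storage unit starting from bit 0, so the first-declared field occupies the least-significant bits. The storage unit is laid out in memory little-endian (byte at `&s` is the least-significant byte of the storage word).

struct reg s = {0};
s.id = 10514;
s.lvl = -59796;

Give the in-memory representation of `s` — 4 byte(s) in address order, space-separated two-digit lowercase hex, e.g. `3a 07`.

12 29 36 8b

[0+:15] id=10514 & 0x7fff = 0x2912; word=0x00002912
[15+:17] lvl=-59796 & 0x1ffff = 0x1166c; word=0x8b362912
word = 0x8b362912 → little-endian bytes:
  [0]=0x12  [1]=0x29  [2]=0x36  [3]=0x8b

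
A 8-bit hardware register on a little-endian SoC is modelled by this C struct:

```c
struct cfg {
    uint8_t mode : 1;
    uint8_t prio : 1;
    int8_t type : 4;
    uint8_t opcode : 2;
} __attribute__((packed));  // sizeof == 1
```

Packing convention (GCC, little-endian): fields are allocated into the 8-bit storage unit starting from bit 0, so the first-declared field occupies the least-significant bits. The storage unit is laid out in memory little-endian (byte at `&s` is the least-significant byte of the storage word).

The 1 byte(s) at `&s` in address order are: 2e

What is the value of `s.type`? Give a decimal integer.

-5

[0]=0x2e (little-endian) → word 0x2e
mode:1 @ bit 0 → (0x2e>>0)&0x1 = 0x0
prio:1 @ bit 1 → (0x2e>>1)&0x1 = 0x1
type:4 @ bit 2 → (0x2e>>2)&0xf = 0xb  ←
opcode:2 @ bit 6 → (0x2e>>6)&0x3 = 0x0
type signed 4b, MSB=1: 11 - 16 = -5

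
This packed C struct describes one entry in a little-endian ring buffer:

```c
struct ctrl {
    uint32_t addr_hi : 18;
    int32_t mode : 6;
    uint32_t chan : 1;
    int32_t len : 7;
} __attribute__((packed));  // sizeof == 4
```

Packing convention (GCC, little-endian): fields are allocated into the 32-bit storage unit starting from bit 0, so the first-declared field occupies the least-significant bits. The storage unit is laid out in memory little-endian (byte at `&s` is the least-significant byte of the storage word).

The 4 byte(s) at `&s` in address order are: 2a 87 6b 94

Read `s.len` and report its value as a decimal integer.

-54

[0]=0x2a [1]=0x87 [2]=0x6b [3]=0x94 (little-endian) → word 0x946b872a
addr_hi:18 @ bit 0 → (0x946b872a>>0)&0x3ffff = 0x3872a
mode:6 @ bit 18 → (0x946b872a>>18)&0x3f = 0x1a
chan:1 @ bit 24 → (0x946b872a>>24)&0x1 = 0x0
len:7 @ bit 25 → (0x946b872a>>25)&0x7f = 0x4a  ←
len signed 7b, MSB=1: 74 - 128 = -54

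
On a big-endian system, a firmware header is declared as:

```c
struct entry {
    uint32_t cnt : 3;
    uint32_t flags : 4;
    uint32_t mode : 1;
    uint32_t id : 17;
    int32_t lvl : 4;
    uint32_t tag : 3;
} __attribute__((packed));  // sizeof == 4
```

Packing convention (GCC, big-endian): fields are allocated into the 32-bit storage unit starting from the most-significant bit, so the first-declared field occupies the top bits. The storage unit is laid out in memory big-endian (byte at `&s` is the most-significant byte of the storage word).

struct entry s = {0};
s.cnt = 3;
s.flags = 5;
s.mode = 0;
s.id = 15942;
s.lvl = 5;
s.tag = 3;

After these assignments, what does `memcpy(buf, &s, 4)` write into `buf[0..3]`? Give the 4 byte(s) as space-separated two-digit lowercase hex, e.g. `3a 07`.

6a 1f 23 2b

cnt (3b) val=3 bits=0x3 at bit 29: 0x60000000
flags (4b) val=5 bits=0x5 at bit 25: 0x6a000000
mode (1b) val=0 bits=0x0 at bit 24: 0x6a000000
id (17b) val=15942 bits=0x3e46 at bit 7: 0x6a1f2300
lvl (4b) val=5 bits=0x5 at bit 3: 0x6a1f2328
tag (3b) val=3 bits=0x3 at bit 0: 0x6a1f232b
word = 0x6a1f232b → big-endian bytes:
  [0]=0x6a  [1]=0x1f  [2]=0x23  [3]=0x2b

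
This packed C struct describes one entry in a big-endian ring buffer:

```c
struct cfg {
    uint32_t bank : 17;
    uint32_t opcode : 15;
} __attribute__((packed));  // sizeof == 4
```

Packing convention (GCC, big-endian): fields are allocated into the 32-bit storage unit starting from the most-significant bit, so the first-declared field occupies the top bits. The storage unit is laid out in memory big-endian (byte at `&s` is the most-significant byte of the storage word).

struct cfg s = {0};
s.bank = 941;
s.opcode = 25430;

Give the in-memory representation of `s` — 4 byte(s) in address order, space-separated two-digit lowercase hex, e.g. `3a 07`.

01 d6 e3 56

[15+:17] bank=941 & 0x1ffff = 0x3ad; word=0x01d68000
[0+:15] opcode=25430 & 0x7fff = 0x6356; word=0x01d6e356
word = 0x01d6e356 → big-endian bytes:
  [0]=0x01  [1]=0xd6  [2]=0xe3  [3]=0x56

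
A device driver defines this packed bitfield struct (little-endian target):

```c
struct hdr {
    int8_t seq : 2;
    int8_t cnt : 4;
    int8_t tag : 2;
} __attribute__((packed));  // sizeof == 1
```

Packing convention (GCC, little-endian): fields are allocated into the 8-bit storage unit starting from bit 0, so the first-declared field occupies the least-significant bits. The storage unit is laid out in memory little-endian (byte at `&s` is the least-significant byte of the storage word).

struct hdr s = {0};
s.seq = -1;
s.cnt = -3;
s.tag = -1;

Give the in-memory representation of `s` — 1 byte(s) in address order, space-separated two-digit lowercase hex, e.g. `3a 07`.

seq:2 = -1 → 0x3 << 0 → word 0x03
cnt:4 = -3 → 0xd << 2 → word 0x37
tag:2 = -1 → 0x3 << 6 → word 0xf7
word = 0xf7 → little-endian bytes:
  [0]=0xf7

f7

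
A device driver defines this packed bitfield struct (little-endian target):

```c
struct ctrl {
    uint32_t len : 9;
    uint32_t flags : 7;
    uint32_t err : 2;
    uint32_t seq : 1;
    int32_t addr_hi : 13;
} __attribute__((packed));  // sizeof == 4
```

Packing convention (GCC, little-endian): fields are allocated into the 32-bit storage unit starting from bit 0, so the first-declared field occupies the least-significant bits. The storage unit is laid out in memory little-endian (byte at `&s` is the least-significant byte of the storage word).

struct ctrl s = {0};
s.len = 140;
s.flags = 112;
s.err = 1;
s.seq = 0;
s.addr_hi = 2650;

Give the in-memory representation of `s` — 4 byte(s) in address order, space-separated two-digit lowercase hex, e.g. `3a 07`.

len (9b) val=140 bits=0x8c at bit 0: 0x0000008c
flags (7b) val=112 bits=0x70 at bit 9: 0x0000e08c
err (2b) val=1 bits=0x1 at bit 16: 0x0001e08c
seq (1b) val=0 bits=0x0 at bit 18: 0x0001e08c
addr_hi (13b) val=2650 bits=0xa5a at bit 19: 0x52d1e08c
word = 0x52d1e08c → little-endian bytes:
  [0]=0x8c  [1]=0xe0  [2]=0xd1  [3]=0x52

8c e0 d1 52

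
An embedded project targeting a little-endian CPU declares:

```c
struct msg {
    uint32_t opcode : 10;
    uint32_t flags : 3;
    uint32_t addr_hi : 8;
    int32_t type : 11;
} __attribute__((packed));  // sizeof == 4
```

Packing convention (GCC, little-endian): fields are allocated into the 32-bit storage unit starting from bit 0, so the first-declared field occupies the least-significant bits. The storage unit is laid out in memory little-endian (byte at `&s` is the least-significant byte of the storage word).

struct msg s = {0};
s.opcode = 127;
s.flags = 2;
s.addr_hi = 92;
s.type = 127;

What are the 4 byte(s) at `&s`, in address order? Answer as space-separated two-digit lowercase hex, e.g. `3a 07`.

7f 88 eb 0f

opcode:10 = 127 → 0x7f << 0 → word 0x0000007f
flags:3 = 2 → 0x2 << 10 → word 0x0000087f
addr_hi:8 = 92 → 0x5c << 13 → word 0x000b887f
type:11 = 127 → 0x7f << 21 → word 0x0feb887f
word = 0x0feb887f → little-endian bytes:
  [0]=0x7f  [1]=0x88  [2]=0xeb  [3]=0x0f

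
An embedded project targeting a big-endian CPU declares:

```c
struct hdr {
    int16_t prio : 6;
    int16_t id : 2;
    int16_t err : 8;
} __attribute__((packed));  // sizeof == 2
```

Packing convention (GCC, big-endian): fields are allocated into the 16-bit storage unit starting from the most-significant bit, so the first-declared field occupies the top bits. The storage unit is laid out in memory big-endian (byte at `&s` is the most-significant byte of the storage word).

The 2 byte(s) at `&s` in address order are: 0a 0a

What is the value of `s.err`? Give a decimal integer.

10

[0]=0x0a [1]=0x0a (big-endian) → word 0x0a0a
prio [10+:6] = (word>>10) & 0x3f = 2
id [8+:2] = (word>>8) & 0x3 = 2
err [0+:8] = (word>>0) & 0xff = 10  ←
err signed 8b, MSB=0: value = 10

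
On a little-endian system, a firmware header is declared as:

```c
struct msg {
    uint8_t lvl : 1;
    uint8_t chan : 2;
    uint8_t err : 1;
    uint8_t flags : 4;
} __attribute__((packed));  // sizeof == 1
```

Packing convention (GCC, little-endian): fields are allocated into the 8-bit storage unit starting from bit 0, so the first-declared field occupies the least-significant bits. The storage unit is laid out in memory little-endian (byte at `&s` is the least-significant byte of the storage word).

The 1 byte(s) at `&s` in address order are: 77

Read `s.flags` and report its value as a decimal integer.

[0]=0x77 (little-endian) → word 0x77
lvl:1 @ bit 0 → (0x77>>0)&0x1 = 0x1
chan:2 @ bit 1 → (0x77>>1)&0x3 = 0x3
err:1 @ bit 3 → (0x77>>3)&0x1 = 0x0
flags:4 @ bit 4 → (0x77>>4)&0xf = 0x7  ←

7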